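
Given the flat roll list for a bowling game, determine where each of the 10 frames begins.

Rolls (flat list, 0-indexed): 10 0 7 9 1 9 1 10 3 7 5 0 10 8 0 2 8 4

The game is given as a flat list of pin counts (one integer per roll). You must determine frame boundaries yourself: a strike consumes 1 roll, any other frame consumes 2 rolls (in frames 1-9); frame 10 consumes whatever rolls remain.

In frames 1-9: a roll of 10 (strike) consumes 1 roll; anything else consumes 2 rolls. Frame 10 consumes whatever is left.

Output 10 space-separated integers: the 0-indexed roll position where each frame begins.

Answer: 0 1 3 5 7 8 10 12 13 15

Derivation:
Frame 1 starts at roll index 0: roll=10 (strike), consumes 1 roll
Frame 2 starts at roll index 1: rolls=0,7 (sum=7), consumes 2 rolls
Frame 3 starts at roll index 3: rolls=9,1 (sum=10), consumes 2 rolls
Frame 4 starts at roll index 5: rolls=9,1 (sum=10), consumes 2 rolls
Frame 5 starts at roll index 7: roll=10 (strike), consumes 1 roll
Frame 6 starts at roll index 8: rolls=3,7 (sum=10), consumes 2 rolls
Frame 7 starts at roll index 10: rolls=5,0 (sum=5), consumes 2 rolls
Frame 8 starts at roll index 12: roll=10 (strike), consumes 1 roll
Frame 9 starts at roll index 13: rolls=8,0 (sum=8), consumes 2 rolls
Frame 10 starts at roll index 15: 3 remaining rolls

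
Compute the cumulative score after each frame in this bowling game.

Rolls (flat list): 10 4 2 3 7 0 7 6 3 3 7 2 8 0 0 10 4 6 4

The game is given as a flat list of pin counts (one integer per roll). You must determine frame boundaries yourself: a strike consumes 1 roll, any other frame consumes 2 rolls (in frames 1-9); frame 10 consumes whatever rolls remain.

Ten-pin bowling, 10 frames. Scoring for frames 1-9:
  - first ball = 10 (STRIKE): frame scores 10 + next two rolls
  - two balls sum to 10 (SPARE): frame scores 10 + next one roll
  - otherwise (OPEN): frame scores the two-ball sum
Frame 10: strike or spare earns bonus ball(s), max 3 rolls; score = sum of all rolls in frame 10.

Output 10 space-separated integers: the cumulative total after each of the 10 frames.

Frame 1: STRIKE. 10 + next two rolls (4+2) = 16. Cumulative: 16
Frame 2: OPEN (4+2=6). Cumulative: 22
Frame 3: SPARE (3+7=10). 10 + next roll (0) = 10. Cumulative: 32
Frame 4: OPEN (0+7=7). Cumulative: 39
Frame 5: OPEN (6+3=9). Cumulative: 48
Frame 6: SPARE (3+7=10). 10 + next roll (2) = 12. Cumulative: 60
Frame 7: SPARE (2+8=10). 10 + next roll (0) = 10. Cumulative: 70
Frame 8: OPEN (0+0=0). Cumulative: 70
Frame 9: STRIKE. 10 + next two rolls (4+6) = 20. Cumulative: 90
Frame 10: SPARE. Sum of all frame-10 rolls (4+6+4) = 14. Cumulative: 104

Answer: 16 22 32 39 48 60 70 70 90 104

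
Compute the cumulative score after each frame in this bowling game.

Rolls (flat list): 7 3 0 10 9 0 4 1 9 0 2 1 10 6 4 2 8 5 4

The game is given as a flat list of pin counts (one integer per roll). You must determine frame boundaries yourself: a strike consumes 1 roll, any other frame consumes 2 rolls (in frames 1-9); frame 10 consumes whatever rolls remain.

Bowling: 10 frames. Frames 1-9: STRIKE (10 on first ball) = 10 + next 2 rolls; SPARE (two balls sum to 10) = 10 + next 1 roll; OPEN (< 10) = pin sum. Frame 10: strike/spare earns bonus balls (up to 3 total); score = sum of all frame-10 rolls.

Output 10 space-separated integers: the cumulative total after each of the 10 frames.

Answer: 10 29 38 43 52 55 75 87 102 111

Derivation:
Frame 1: SPARE (7+3=10). 10 + next roll (0) = 10. Cumulative: 10
Frame 2: SPARE (0+10=10). 10 + next roll (9) = 19. Cumulative: 29
Frame 3: OPEN (9+0=9). Cumulative: 38
Frame 4: OPEN (4+1=5). Cumulative: 43
Frame 5: OPEN (9+0=9). Cumulative: 52
Frame 6: OPEN (2+1=3). Cumulative: 55
Frame 7: STRIKE. 10 + next two rolls (6+4) = 20. Cumulative: 75
Frame 8: SPARE (6+4=10). 10 + next roll (2) = 12. Cumulative: 87
Frame 9: SPARE (2+8=10). 10 + next roll (5) = 15. Cumulative: 102
Frame 10: OPEN. Sum of all frame-10 rolls (5+4) = 9. Cumulative: 111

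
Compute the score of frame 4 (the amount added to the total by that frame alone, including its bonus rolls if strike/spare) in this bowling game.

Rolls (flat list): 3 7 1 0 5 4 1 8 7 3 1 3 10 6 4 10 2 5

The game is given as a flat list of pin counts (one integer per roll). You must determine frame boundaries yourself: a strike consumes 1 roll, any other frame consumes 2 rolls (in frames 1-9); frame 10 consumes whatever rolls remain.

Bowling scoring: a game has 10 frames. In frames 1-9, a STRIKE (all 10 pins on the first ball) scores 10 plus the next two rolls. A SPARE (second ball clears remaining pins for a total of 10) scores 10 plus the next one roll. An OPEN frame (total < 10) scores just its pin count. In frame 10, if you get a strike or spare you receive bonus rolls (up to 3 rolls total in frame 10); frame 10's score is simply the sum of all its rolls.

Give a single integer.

Answer: 9

Derivation:
Frame 1: SPARE (3+7=10). 10 + next roll (1) = 11. Cumulative: 11
Frame 2: OPEN (1+0=1). Cumulative: 12
Frame 3: OPEN (5+4=9). Cumulative: 21
Frame 4: OPEN (1+8=9). Cumulative: 30
Frame 5: SPARE (7+3=10). 10 + next roll (1) = 11. Cumulative: 41
Frame 6: OPEN (1+3=4). Cumulative: 45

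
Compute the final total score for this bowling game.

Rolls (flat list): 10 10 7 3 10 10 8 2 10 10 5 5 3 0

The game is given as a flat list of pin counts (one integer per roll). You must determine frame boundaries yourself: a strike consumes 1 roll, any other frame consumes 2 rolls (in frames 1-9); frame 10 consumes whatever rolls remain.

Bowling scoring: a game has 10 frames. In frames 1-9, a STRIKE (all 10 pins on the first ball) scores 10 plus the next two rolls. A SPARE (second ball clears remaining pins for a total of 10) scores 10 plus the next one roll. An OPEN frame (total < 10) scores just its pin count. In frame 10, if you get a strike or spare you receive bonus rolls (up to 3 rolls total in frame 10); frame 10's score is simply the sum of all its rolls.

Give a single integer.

Frame 1: STRIKE. 10 + next two rolls (10+7) = 27. Cumulative: 27
Frame 2: STRIKE. 10 + next two rolls (7+3) = 20. Cumulative: 47
Frame 3: SPARE (7+3=10). 10 + next roll (10) = 20. Cumulative: 67
Frame 4: STRIKE. 10 + next two rolls (10+8) = 28. Cumulative: 95
Frame 5: STRIKE. 10 + next two rolls (8+2) = 20. Cumulative: 115
Frame 6: SPARE (8+2=10). 10 + next roll (10) = 20. Cumulative: 135
Frame 7: STRIKE. 10 + next two rolls (10+5) = 25. Cumulative: 160
Frame 8: STRIKE. 10 + next two rolls (5+5) = 20. Cumulative: 180
Frame 9: SPARE (5+5=10). 10 + next roll (3) = 13. Cumulative: 193
Frame 10: OPEN. Sum of all frame-10 rolls (3+0) = 3. Cumulative: 196

Answer: 196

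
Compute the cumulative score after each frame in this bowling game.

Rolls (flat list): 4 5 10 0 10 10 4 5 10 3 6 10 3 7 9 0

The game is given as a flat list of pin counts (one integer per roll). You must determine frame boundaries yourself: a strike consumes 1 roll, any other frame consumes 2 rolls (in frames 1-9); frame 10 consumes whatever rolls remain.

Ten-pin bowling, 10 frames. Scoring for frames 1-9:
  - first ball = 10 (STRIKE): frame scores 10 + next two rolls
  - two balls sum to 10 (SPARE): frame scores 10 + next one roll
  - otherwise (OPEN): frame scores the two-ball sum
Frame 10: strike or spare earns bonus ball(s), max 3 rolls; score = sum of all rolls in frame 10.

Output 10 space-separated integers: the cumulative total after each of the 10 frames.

Answer: 9 29 49 68 77 96 105 125 144 153

Derivation:
Frame 1: OPEN (4+5=9). Cumulative: 9
Frame 2: STRIKE. 10 + next two rolls (0+10) = 20. Cumulative: 29
Frame 3: SPARE (0+10=10). 10 + next roll (10) = 20. Cumulative: 49
Frame 4: STRIKE. 10 + next two rolls (4+5) = 19. Cumulative: 68
Frame 5: OPEN (4+5=9). Cumulative: 77
Frame 6: STRIKE. 10 + next two rolls (3+6) = 19. Cumulative: 96
Frame 7: OPEN (3+6=9). Cumulative: 105
Frame 8: STRIKE. 10 + next two rolls (3+7) = 20. Cumulative: 125
Frame 9: SPARE (3+7=10). 10 + next roll (9) = 19. Cumulative: 144
Frame 10: OPEN. Sum of all frame-10 rolls (9+0) = 9. Cumulative: 153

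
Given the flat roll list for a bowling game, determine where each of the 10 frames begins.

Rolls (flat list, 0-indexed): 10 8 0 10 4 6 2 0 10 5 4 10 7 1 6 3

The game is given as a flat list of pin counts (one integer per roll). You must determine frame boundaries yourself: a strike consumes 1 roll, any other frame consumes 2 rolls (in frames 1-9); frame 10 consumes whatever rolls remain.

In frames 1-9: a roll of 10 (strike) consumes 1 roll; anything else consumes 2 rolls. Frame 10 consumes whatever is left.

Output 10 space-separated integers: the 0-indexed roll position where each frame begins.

Frame 1 starts at roll index 0: roll=10 (strike), consumes 1 roll
Frame 2 starts at roll index 1: rolls=8,0 (sum=8), consumes 2 rolls
Frame 3 starts at roll index 3: roll=10 (strike), consumes 1 roll
Frame 4 starts at roll index 4: rolls=4,6 (sum=10), consumes 2 rolls
Frame 5 starts at roll index 6: rolls=2,0 (sum=2), consumes 2 rolls
Frame 6 starts at roll index 8: roll=10 (strike), consumes 1 roll
Frame 7 starts at roll index 9: rolls=5,4 (sum=9), consumes 2 rolls
Frame 8 starts at roll index 11: roll=10 (strike), consumes 1 roll
Frame 9 starts at roll index 12: rolls=7,1 (sum=8), consumes 2 rolls
Frame 10 starts at roll index 14: 2 remaining rolls

Answer: 0 1 3 4 6 8 9 11 12 14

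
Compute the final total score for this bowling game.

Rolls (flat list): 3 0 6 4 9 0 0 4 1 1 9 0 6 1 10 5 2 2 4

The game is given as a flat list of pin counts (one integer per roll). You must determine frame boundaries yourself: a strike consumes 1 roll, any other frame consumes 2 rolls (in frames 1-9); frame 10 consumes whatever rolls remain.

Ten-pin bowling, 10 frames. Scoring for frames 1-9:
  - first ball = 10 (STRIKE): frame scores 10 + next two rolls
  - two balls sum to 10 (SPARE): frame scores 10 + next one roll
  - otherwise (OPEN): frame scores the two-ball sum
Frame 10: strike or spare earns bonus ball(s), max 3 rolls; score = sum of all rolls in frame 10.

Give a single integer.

Answer: 83

Derivation:
Frame 1: OPEN (3+0=3). Cumulative: 3
Frame 2: SPARE (6+4=10). 10 + next roll (9) = 19. Cumulative: 22
Frame 3: OPEN (9+0=9). Cumulative: 31
Frame 4: OPEN (0+4=4). Cumulative: 35
Frame 5: OPEN (1+1=2). Cumulative: 37
Frame 6: OPEN (9+0=9). Cumulative: 46
Frame 7: OPEN (6+1=7). Cumulative: 53
Frame 8: STRIKE. 10 + next two rolls (5+2) = 17. Cumulative: 70
Frame 9: OPEN (5+2=7). Cumulative: 77
Frame 10: OPEN. Sum of all frame-10 rolls (2+4) = 6. Cumulative: 83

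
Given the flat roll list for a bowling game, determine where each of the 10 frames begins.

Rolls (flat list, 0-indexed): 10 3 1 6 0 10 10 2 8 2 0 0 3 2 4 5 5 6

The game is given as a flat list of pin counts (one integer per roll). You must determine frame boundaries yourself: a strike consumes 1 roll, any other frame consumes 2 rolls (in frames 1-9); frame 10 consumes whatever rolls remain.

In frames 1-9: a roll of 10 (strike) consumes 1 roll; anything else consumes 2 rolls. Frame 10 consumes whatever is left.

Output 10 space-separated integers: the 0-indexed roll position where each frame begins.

Frame 1 starts at roll index 0: roll=10 (strike), consumes 1 roll
Frame 2 starts at roll index 1: rolls=3,1 (sum=4), consumes 2 rolls
Frame 3 starts at roll index 3: rolls=6,0 (sum=6), consumes 2 rolls
Frame 4 starts at roll index 5: roll=10 (strike), consumes 1 roll
Frame 5 starts at roll index 6: roll=10 (strike), consumes 1 roll
Frame 6 starts at roll index 7: rolls=2,8 (sum=10), consumes 2 rolls
Frame 7 starts at roll index 9: rolls=2,0 (sum=2), consumes 2 rolls
Frame 8 starts at roll index 11: rolls=0,3 (sum=3), consumes 2 rolls
Frame 9 starts at roll index 13: rolls=2,4 (sum=6), consumes 2 rolls
Frame 10 starts at roll index 15: 3 remaining rolls

Answer: 0 1 3 5 6 7 9 11 13 15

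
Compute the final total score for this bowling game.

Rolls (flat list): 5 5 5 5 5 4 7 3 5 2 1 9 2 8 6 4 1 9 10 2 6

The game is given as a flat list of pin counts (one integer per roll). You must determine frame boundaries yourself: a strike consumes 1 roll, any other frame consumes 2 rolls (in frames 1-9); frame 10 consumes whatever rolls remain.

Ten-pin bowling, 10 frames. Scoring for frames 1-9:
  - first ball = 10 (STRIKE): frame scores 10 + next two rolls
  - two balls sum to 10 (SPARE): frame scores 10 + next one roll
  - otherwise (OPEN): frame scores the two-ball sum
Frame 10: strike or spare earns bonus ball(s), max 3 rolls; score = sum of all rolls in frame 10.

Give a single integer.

Frame 1: SPARE (5+5=10). 10 + next roll (5) = 15. Cumulative: 15
Frame 2: SPARE (5+5=10). 10 + next roll (5) = 15. Cumulative: 30
Frame 3: OPEN (5+4=9). Cumulative: 39
Frame 4: SPARE (7+3=10). 10 + next roll (5) = 15. Cumulative: 54
Frame 5: OPEN (5+2=7). Cumulative: 61
Frame 6: SPARE (1+9=10). 10 + next roll (2) = 12. Cumulative: 73
Frame 7: SPARE (2+8=10). 10 + next roll (6) = 16. Cumulative: 89
Frame 8: SPARE (6+4=10). 10 + next roll (1) = 11. Cumulative: 100
Frame 9: SPARE (1+9=10). 10 + next roll (10) = 20. Cumulative: 120
Frame 10: STRIKE. Sum of all frame-10 rolls (10+2+6) = 18. Cumulative: 138

Answer: 138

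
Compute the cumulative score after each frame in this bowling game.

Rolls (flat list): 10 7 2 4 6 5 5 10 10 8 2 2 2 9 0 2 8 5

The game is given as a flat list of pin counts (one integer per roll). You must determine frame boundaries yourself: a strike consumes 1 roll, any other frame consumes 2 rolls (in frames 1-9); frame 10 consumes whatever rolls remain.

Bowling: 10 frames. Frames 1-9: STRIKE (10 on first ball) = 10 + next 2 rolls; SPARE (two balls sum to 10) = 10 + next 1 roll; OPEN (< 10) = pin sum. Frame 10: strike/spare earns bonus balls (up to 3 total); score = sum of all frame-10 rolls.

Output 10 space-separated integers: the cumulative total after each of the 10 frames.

Frame 1: STRIKE. 10 + next two rolls (7+2) = 19. Cumulative: 19
Frame 2: OPEN (7+2=9). Cumulative: 28
Frame 3: SPARE (4+6=10). 10 + next roll (5) = 15. Cumulative: 43
Frame 4: SPARE (5+5=10). 10 + next roll (10) = 20. Cumulative: 63
Frame 5: STRIKE. 10 + next two rolls (10+8) = 28. Cumulative: 91
Frame 6: STRIKE. 10 + next two rolls (8+2) = 20. Cumulative: 111
Frame 7: SPARE (8+2=10). 10 + next roll (2) = 12. Cumulative: 123
Frame 8: OPEN (2+2=4). Cumulative: 127
Frame 9: OPEN (9+0=9). Cumulative: 136
Frame 10: SPARE. Sum of all frame-10 rolls (2+8+5) = 15. Cumulative: 151

Answer: 19 28 43 63 91 111 123 127 136 151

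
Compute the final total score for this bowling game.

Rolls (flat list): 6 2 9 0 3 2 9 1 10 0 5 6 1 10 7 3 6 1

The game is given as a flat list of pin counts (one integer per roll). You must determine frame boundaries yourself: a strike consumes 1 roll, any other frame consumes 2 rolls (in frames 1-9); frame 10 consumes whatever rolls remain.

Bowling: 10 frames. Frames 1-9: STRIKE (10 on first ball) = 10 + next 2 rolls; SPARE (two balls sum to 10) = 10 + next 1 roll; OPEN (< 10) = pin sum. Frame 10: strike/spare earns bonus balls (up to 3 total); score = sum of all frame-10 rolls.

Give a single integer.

Answer: 112

Derivation:
Frame 1: OPEN (6+2=8). Cumulative: 8
Frame 2: OPEN (9+0=9). Cumulative: 17
Frame 3: OPEN (3+2=5). Cumulative: 22
Frame 4: SPARE (9+1=10). 10 + next roll (10) = 20. Cumulative: 42
Frame 5: STRIKE. 10 + next two rolls (0+5) = 15. Cumulative: 57
Frame 6: OPEN (0+5=5). Cumulative: 62
Frame 7: OPEN (6+1=7). Cumulative: 69
Frame 8: STRIKE. 10 + next two rolls (7+3) = 20. Cumulative: 89
Frame 9: SPARE (7+3=10). 10 + next roll (6) = 16. Cumulative: 105
Frame 10: OPEN. Sum of all frame-10 rolls (6+1) = 7. Cumulative: 112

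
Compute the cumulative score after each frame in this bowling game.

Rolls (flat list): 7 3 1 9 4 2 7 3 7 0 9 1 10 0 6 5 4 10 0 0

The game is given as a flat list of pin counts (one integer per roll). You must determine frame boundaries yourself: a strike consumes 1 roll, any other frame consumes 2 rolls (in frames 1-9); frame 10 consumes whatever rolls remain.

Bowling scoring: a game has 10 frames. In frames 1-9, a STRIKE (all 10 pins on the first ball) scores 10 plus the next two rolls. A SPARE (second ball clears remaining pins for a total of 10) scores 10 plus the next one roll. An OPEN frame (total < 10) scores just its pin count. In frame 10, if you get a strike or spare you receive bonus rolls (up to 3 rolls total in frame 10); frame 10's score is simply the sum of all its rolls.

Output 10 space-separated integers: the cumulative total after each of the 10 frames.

Answer: 11 25 31 48 55 75 91 97 106 116

Derivation:
Frame 1: SPARE (7+3=10). 10 + next roll (1) = 11. Cumulative: 11
Frame 2: SPARE (1+9=10). 10 + next roll (4) = 14. Cumulative: 25
Frame 3: OPEN (4+2=6). Cumulative: 31
Frame 4: SPARE (7+3=10). 10 + next roll (7) = 17. Cumulative: 48
Frame 5: OPEN (7+0=7). Cumulative: 55
Frame 6: SPARE (9+1=10). 10 + next roll (10) = 20. Cumulative: 75
Frame 7: STRIKE. 10 + next two rolls (0+6) = 16. Cumulative: 91
Frame 8: OPEN (0+6=6). Cumulative: 97
Frame 9: OPEN (5+4=9). Cumulative: 106
Frame 10: STRIKE. Sum of all frame-10 rolls (10+0+0) = 10. Cumulative: 116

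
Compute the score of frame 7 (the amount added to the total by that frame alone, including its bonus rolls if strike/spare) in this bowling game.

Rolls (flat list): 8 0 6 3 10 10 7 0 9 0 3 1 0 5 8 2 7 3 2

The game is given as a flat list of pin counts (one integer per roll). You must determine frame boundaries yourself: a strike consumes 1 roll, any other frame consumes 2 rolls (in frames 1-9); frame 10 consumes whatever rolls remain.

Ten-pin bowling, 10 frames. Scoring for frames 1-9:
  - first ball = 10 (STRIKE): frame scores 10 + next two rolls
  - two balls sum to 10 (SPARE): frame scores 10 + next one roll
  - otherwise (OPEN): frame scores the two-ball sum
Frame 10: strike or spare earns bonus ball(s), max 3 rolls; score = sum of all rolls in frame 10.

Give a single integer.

Frame 1: OPEN (8+0=8). Cumulative: 8
Frame 2: OPEN (6+3=9). Cumulative: 17
Frame 3: STRIKE. 10 + next two rolls (10+7) = 27. Cumulative: 44
Frame 4: STRIKE. 10 + next two rolls (7+0) = 17. Cumulative: 61
Frame 5: OPEN (7+0=7). Cumulative: 68
Frame 6: OPEN (9+0=9). Cumulative: 77
Frame 7: OPEN (3+1=4). Cumulative: 81
Frame 8: OPEN (0+5=5). Cumulative: 86
Frame 9: SPARE (8+2=10). 10 + next roll (7) = 17. Cumulative: 103

Answer: 4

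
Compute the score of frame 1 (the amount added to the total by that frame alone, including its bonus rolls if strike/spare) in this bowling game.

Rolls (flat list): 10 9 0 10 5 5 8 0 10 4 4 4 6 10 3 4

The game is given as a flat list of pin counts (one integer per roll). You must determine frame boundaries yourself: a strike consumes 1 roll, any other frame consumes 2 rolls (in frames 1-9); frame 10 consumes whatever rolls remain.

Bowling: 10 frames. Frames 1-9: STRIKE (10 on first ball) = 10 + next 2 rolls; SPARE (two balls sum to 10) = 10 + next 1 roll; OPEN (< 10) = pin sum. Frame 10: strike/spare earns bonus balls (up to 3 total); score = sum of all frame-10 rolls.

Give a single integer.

Frame 1: STRIKE. 10 + next two rolls (9+0) = 19. Cumulative: 19
Frame 2: OPEN (9+0=9). Cumulative: 28
Frame 3: STRIKE. 10 + next two rolls (5+5) = 20. Cumulative: 48

Answer: 19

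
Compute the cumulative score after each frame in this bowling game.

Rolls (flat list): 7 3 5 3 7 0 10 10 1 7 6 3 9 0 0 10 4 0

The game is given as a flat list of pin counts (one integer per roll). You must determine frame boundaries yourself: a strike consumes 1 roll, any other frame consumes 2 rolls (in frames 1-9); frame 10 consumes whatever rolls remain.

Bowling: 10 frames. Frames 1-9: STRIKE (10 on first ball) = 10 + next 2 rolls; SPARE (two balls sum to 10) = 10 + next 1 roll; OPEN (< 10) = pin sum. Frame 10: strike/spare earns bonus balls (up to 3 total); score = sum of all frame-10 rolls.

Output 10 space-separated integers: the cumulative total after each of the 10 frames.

Frame 1: SPARE (7+3=10). 10 + next roll (5) = 15. Cumulative: 15
Frame 2: OPEN (5+3=8). Cumulative: 23
Frame 3: OPEN (7+0=7). Cumulative: 30
Frame 4: STRIKE. 10 + next two rolls (10+1) = 21. Cumulative: 51
Frame 5: STRIKE. 10 + next two rolls (1+7) = 18. Cumulative: 69
Frame 6: OPEN (1+7=8). Cumulative: 77
Frame 7: OPEN (6+3=9). Cumulative: 86
Frame 8: OPEN (9+0=9). Cumulative: 95
Frame 9: SPARE (0+10=10). 10 + next roll (4) = 14. Cumulative: 109
Frame 10: OPEN. Sum of all frame-10 rolls (4+0) = 4. Cumulative: 113

Answer: 15 23 30 51 69 77 86 95 109 113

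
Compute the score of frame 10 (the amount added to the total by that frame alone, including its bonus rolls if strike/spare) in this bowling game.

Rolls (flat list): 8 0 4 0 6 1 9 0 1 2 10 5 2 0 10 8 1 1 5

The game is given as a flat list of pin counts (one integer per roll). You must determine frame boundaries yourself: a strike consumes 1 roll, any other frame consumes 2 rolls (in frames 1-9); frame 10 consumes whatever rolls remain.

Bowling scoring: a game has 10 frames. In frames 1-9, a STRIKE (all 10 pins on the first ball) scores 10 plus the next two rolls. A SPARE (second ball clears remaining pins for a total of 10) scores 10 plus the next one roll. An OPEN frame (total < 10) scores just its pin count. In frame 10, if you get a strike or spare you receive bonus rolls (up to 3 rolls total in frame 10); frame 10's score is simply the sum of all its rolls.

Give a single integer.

Frame 1: OPEN (8+0=8). Cumulative: 8
Frame 2: OPEN (4+0=4). Cumulative: 12
Frame 3: OPEN (6+1=7). Cumulative: 19
Frame 4: OPEN (9+0=9). Cumulative: 28
Frame 5: OPEN (1+2=3). Cumulative: 31
Frame 6: STRIKE. 10 + next two rolls (5+2) = 17. Cumulative: 48
Frame 7: OPEN (5+2=7). Cumulative: 55
Frame 8: SPARE (0+10=10). 10 + next roll (8) = 18. Cumulative: 73
Frame 9: OPEN (8+1=9). Cumulative: 82
Frame 10: OPEN. Sum of all frame-10 rolls (1+5) = 6. Cumulative: 88

Answer: 6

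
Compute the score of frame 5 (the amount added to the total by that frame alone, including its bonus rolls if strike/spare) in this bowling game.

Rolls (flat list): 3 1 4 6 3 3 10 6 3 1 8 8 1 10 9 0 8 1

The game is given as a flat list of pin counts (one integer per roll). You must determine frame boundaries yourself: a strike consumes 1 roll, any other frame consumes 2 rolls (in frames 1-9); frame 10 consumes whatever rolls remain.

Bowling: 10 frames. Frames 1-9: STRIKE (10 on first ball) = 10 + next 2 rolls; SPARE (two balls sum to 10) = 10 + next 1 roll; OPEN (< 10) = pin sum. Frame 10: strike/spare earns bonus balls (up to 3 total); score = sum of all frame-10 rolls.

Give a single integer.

Frame 1: OPEN (3+1=4). Cumulative: 4
Frame 2: SPARE (4+6=10). 10 + next roll (3) = 13. Cumulative: 17
Frame 3: OPEN (3+3=6). Cumulative: 23
Frame 4: STRIKE. 10 + next two rolls (6+3) = 19. Cumulative: 42
Frame 5: OPEN (6+3=9). Cumulative: 51
Frame 6: OPEN (1+8=9). Cumulative: 60
Frame 7: OPEN (8+1=9). Cumulative: 69

Answer: 9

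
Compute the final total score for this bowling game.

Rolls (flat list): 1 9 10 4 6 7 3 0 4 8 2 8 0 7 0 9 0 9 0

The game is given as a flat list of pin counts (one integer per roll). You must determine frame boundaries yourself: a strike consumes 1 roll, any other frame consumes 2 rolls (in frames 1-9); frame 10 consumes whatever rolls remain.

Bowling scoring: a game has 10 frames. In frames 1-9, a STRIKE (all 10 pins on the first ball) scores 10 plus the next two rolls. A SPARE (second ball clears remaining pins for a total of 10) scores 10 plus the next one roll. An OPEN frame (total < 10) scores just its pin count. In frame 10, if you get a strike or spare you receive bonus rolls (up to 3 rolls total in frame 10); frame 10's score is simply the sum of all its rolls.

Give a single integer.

Frame 1: SPARE (1+9=10). 10 + next roll (10) = 20. Cumulative: 20
Frame 2: STRIKE. 10 + next two rolls (4+6) = 20. Cumulative: 40
Frame 3: SPARE (4+6=10). 10 + next roll (7) = 17. Cumulative: 57
Frame 4: SPARE (7+3=10). 10 + next roll (0) = 10. Cumulative: 67
Frame 5: OPEN (0+4=4). Cumulative: 71
Frame 6: SPARE (8+2=10). 10 + next roll (8) = 18. Cumulative: 89
Frame 7: OPEN (8+0=8). Cumulative: 97
Frame 8: OPEN (7+0=7). Cumulative: 104
Frame 9: OPEN (9+0=9). Cumulative: 113
Frame 10: OPEN. Sum of all frame-10 rolls (9+0) = 9. Cumulative: 122

Answer: 122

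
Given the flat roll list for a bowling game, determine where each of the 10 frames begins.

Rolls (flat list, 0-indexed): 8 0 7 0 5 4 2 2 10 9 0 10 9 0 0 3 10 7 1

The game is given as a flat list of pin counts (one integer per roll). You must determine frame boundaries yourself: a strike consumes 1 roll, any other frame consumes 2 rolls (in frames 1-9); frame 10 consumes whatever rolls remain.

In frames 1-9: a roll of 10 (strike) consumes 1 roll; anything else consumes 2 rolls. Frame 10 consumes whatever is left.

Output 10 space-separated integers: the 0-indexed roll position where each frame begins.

Frame 1 starts at roll index 0: rolls=8,0 (sum=8), consumes 2 rolls
Frame 2 starts at roll index 2: rolls=7,0 (sum=7), consumes 2 rolls
Frame 3 starts at roll index 4: rolls=5,4 (sum=9), consumes 2 rolls
Frame 4 starts at roll index 6: rolls=2,2 (sum=4), consumes 2 rolls
Frame 5 starts at roll index 8: roll=10 (strike), consumes 1 roll
Frame 6 starts at roll index 9: rolls=9,0 (sum=9), consumes 2 rolls
Frame 7 starts at roll index 11: roll=10 (strike), consumes 1 roll
Frame 8 starts at roll index 12: rolls=9,0 (sum=9), consumes 2 rolls
Frame 9 starts at roll index 14: rolls=0,3 (sum=3), consumes 2 rolls
Frame 10 starts at roll index 16: 3 remaining rolls

Answer: 0 2 4 6 8 9 11 12 14 16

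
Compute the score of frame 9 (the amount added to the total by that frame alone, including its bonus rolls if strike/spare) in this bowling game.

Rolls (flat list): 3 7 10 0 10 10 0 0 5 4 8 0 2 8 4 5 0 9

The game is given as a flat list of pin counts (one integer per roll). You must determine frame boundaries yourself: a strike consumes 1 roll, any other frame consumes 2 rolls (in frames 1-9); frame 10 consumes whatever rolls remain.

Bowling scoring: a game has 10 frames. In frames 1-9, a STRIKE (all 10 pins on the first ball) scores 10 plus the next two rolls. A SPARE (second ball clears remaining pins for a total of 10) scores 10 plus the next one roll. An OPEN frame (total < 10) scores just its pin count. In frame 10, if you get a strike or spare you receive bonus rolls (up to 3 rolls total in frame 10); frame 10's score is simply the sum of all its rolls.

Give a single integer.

Frame 1: SPARE (3+7=10). 10 + next roll (10) = 20. Cumulative: 20
Frame 2: STRIKE. 10 + next two rolls (0+10) = 20. Cumulative: 40
Frame 3: SPARE (0+10=10). 10 + next roll (10) = 20. Cumulative: 60
Frame 4: STRIKE. 10 + next two rolls (0+0) = 10. Cumulative: 70
Frame 5: OPEN (0+0=0). Cumulative: 70
Frame 6: OPEN (5+4=9). Cumulative: 79
Frame 7: OPEN (8+0=8). Cumulative: 87
Frame 8: SPARE (2+8=10). 10 + next roll (4) = 14. Cumulative: 101
Frame 9: OPEN (4+5=9). Cumulative: 110
Frame 10: OPEN. Sum of all frame-10 rolls (0+9) = 9. Cumulative: 119

Answer: 9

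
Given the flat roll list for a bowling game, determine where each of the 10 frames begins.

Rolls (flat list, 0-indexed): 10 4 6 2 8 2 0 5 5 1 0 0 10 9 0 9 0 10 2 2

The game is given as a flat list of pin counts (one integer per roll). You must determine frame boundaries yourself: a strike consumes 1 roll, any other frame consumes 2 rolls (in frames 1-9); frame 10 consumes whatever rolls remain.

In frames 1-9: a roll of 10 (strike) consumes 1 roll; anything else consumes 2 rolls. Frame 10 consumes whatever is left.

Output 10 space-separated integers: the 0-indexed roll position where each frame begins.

Answer: 0 1 3 5 7 9 11 13 15 17

Derivation:
Frame 1 starts at roll index 0: roll=10 (strike), consumes 1 roll
Frame 2 starts at roll index 1: rolls=4,6 (sum=10), consumes 2 rolls
Frame 3 starts at roll index 3: rolls=2,8 (sum=10), consumes 2 rolls
Frame 4 starts at roll index 5: rolls=2,0 (sum=2), consumes 2 rolls
Frame 5 starts at roll index 7: rolls=5,5 (sum=10), consumes 2 rolls
Frame 6 starts at roll index 9: rolls=1,0 (sum=1), consumes 2 rolls
Frame 7 starts at roll index 11: rolls=0,10 (sum=10), consumes 2 rolls
Frame 8 starts at roll index 13: rolls=9,0 (sum=9), consumes 2 rolls
Frame 9 starts at roll index 15: rolls=9,0 (sum=9), consumes 2 rolls
Frame 10 starts at roll index 17: 3 remaining rolls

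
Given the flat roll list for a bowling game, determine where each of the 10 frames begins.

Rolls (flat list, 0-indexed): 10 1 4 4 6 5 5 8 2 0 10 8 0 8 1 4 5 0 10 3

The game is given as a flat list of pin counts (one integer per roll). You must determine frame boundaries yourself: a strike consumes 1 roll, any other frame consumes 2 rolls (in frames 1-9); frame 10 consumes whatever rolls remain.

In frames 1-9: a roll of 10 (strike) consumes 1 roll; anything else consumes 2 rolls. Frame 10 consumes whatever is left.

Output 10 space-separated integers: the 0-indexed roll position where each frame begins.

Frame 1 starts at roll index 0: roll=10 (strike), consumes 1 roll
Frame 2 starts at roll index 1: rolls=1,4 (sum=5), consumes 2 rolls
Frame 3 starts at roll index 3: rolls=4,6 (sum=10), consumes 2 rolls
Frame 4 starts at roll index 5: rolls=5,5 (sum=10), consumes 2 rolls
Frame 5 starts at roll index 7: rolls=8,2 (sum=10), consumes 2 rolls
Frame 6 starts at roll index 9: rolls=0,10 (sum=10), consumes 2 rolls
Frame 7 starts at roll index 11: rolls=8,0 (sum=8), consumes 2 rolls
Frame 8 starts at roll index 13: rolls=8,1 (sum=9), consumes 2 rolls
Frame 9 starts at roll index 15: rolls=4,5 (sum=9), consumes 2 rolls
Frame 10 starts at roll index 17: 3 remaining rolls

Answer: 0 1 3 5 7 9 11 13 15 17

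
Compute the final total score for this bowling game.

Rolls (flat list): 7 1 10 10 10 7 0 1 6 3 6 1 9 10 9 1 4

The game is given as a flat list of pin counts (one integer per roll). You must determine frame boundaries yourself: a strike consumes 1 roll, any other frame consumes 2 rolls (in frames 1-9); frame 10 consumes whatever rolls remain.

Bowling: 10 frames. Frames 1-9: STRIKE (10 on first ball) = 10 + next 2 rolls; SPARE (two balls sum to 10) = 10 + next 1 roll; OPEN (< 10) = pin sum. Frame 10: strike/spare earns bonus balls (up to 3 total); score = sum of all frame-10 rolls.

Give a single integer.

Frame 1: OPEN (7+1=8). Cumulative: 8
Frame 2: STRIKE. 10 + next two rolls (10+10) = 30. Cumulative: 38
Frame 3: STRIKE. 10 + next two rolls (10+7) = 27. Cumulative: 65
Frame 4: STRIKE. 10 + next two rolls (7+0) = 17. Cumulative: 82
Frame 5: OPEN (7+0=7). Cumulative: 89
Frame 6: OPEN (1+6=7). Cumulative: 96
Frame 7: OPEN (3+6=9). Cumulative: 105
Frame 8: SPARE (1+9=10). 10 + next roll (10) = 20. Cumulative: 125
Frame 9: STRIKE. 10 + next two rolls (9+1) = 20. Cumulative: 145
Frame 10: SPARE. Sum of all frame-10 rolls (9+1+4) = 14. Cumulative: 159

Answer: 159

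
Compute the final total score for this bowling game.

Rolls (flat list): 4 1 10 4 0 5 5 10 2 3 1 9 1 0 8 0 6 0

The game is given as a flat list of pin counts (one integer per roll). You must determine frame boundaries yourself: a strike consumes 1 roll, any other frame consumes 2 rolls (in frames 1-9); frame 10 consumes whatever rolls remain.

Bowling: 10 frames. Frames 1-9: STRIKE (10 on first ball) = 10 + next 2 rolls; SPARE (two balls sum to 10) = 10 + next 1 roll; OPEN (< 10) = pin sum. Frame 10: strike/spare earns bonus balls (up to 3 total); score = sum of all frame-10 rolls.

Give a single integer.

Frame 1: OPEN (4+1=5). Cumulative: 5
Frame 2: STRIKE. 10 + next two rolls (4+0) = 14. Cumulative: 19
Frame 3: OPEN (4+0=4). Cumulative: 23
Frame 4: SPARE (5+5=10). 10 + next roll (10) = 20. Cumulative: 43
Frame 5: STRIKE. 10 + next two rolls (2+3) = 15. Cumulative: 58
Frame 6: OPEN (2+3=5). Cumulative: 63
Frame 7: SPARE (1+9=10). 10 + next roll (1) = 11. Cumulative: 74
Frame 8: OPEN (1+0=1). Cumulative: 75
Frame 9: OPEN (8+0=8). Cumulative: 83
Frame 10: OPEN. Sum of all frame-10 rolls (6+0) = 6. Cumulative: 89

Answer: 89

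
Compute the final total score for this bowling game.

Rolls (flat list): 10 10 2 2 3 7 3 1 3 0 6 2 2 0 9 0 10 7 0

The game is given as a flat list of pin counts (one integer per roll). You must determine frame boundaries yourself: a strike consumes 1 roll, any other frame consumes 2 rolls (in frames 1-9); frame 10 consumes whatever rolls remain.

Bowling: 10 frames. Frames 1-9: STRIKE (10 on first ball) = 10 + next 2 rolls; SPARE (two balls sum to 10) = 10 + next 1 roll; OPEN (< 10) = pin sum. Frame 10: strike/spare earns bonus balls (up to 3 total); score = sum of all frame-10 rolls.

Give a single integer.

Frame 1: STRIKE. 10 + next two rolls (10+2) = 22. Cumulative: 22
Frame 2: STRIKE. 10 + next two rolls (2+2) = 14. Cumulative: 36
Frame 3: OPEN (2+2=4). Cumulative: 40
Frame 4: SPARE (3+7=10). 10 + next roll (3) = 13. Cumulative: 53
Frame 5: OPEN (3+1=4). Cumulative: 57
Frame 6: OPEN (3+0=3). Cumulative: 60
Frame 7: OPEN (6+2=8). Cumulative: 68
Frame 8: OPEN (2+0=2). Cumulative: 70
Frame 9: OPEN (9+0=9). Cumulative: 79
Frame 10: STRIKE. Sum of all frame-10 rolls (10+7+0) = 17. Cumulative: 96

Answer: 96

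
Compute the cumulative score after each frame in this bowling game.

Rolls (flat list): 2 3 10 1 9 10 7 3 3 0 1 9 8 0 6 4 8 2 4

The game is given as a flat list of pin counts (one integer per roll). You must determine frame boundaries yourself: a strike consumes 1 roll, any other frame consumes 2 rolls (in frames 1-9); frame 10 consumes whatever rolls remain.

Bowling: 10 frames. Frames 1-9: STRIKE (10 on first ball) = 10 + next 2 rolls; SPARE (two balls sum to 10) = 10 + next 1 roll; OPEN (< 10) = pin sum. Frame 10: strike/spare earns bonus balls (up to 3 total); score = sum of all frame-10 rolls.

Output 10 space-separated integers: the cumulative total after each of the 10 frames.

Frame 1: OPEN (2+3=5). Cumulative: 5
Frame 2: STRIKE. 10 + next two rolls (1+9) = 20. Cumulative: 25
Frame 3: SPARE (1+9=10). 10 + next roll (10) = 20. Cumulative: 45
Frame 4: STRIKE. 10 + next two rolls (7+3) = 20. Cumulative: 65
Frame 5: SPARE (7+3=10). 10 + next roll (3) = 13. Cumulative: 78
Frame 6: OPEN (3+0=3). Cumulative: 81
Frame 7: SPARE (1+9=10). 10 + next roll (8) = 18. Cumulative: 99
Frame 8: OPEN (8+0=8). Cumulative: 107
Frame 9: SPARE (6+4=10). 10 + next roll (8) = 18. Cumulative: 125
Frame 10: SPARE. Sum of all frame-10 rolls (8+2+4) = 14. Cumulative: 139

Answer: 5 25 45 65 78 81 99 107 125 139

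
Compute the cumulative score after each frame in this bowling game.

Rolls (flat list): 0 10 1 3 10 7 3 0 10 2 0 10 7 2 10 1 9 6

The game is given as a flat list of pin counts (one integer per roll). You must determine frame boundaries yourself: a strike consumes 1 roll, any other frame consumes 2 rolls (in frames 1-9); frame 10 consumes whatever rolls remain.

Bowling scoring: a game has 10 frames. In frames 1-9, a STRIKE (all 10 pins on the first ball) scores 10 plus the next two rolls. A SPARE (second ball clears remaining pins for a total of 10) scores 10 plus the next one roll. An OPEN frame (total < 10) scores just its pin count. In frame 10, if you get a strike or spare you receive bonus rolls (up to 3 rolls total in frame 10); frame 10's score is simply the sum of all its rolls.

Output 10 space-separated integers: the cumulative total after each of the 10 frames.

Frame 1: SPARE (0+10=10). 10 + next roll (1) = 11. Cumulative: 11
Frame 2: OPEN (1+3=4). Cumulative: 15
Frame 3: STRIKE. 10 + next two rolls (7+3) = 20. Cumulative: 35
Frame 4: SPARE (7+3=10). 10 + next roll (0) = 10. Cumulative: 45
Frame 5: SPARE (0+10=10). 10 + next roll (2) = 12. Cumulative: 57
Frame 6: OPEN (2+0=2). Cumulative: 59
Frame 7: STRIKE. 10 + next two rolls (7+2) = 19. Cumulative: 78
Frame 8: OPEN (7+2=9). Cumulative: 87
Frame 9: STRIKE. 10 + next two rolls (1+9) = 20. Cumulative: 107
Frame 10: SPARE. Sum of all frame-10 rolls (1+9+6) = 16. Cumulative: 123

Answer: 11 15 35 45 57 59 78 87 107 123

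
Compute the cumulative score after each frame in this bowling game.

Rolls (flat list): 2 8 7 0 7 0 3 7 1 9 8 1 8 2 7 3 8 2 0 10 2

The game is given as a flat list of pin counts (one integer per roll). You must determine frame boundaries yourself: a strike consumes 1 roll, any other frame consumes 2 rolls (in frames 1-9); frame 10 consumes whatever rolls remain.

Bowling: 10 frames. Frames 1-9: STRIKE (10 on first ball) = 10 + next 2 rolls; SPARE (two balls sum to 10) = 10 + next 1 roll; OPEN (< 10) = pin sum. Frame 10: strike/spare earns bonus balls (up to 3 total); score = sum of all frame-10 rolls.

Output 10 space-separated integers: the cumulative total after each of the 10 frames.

Answer: 17 24 31 42 60 69 86 104 114 126

Derivation:
Frame 1: SPARE (2+8=10). 10 + next roll (7) = 17. Cumulative: 17
Frame 2: OPEN (7+0=7). Cumulative: 24
Frame 3: OPEN (7+0=7). Cumulative: 31
Frame 4: SPARE (3+7=10). 10 + next roll (1) = 11. Cumulative: 42
Frame 5: SPARE (1+9=10). 10 + next roll (8) = 18. Cumulative: 60
Frame 6: OPEN (8+1=9). Cumulative: 69
Frame 7: SPARE (8+2=10). 10 + next roll (7) = 17. Cumulative: 86
Frame 8: SPARE (7+3=10). 10 + next roll (8) = 18. Cumulative: 104
Frame 9: SPARE (8+2=10). 10 + next roll (0) = 10. Cumulative: 114
Frame 10: SPARE. Sum of all frame-10 rolls (0+10+2) = 12. Cumulative: 126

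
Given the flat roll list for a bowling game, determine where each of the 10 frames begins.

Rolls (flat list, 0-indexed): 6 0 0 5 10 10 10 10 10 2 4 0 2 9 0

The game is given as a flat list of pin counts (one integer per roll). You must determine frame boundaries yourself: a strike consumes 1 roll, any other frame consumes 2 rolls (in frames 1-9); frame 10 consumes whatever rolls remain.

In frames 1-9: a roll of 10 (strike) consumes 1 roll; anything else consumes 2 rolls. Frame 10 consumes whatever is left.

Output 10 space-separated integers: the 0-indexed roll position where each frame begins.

Answer: 0 2 4 5 6 7 8 9 11 13

Derivation:
Frame 1 starts at roll index 0: rolls=6,0 (sum=6), consumes 2 rolls
Frame 2 starts at roll index 2: rolls=0,5 (sum=5), consumes 2 rolls
Frame 3 starts at roll index 4: roll=10 (strike), consumes 1 roll
Frame 4 starts at roll index 5: roll=10 (strike), consumes 1 roll
Frame 5 starts at roll index 6: roll=10 (strike), consumes 1 roll
Frame 6 starts at roll index 7: roll=10 (strike), consumes 1 roll
Frame 7 starts at roll index 8: roll=10 (strike), consumes 1 roll
Frame 8 starts at roll index 9: rolls=2,4 (sum=6), consumes 2 rolls
Frame 9 starts at roll index 11: rolls=0,2 (sum=2), consumes 2 rolls
Frame 10 starts at roll index 13: 2 remaining rolls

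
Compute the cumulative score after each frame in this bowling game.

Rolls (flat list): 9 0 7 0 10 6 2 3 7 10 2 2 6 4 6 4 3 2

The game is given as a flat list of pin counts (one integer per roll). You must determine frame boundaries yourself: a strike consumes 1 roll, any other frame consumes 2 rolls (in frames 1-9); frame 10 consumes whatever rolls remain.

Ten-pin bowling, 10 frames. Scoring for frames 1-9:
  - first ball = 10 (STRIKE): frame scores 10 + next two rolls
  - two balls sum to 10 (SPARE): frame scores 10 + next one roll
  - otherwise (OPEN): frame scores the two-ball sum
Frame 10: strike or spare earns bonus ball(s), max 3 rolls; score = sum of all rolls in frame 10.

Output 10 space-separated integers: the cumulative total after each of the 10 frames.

Frame 1: OPEN (9+0=9). Cumulative: 9
Frame 2: OPEN (7+0=7). Cumulative: 16
Frame 3: STRIKE. 10 + next two rolls (6+2) = 18. Cumulative: 34
Frame 4: OPEN (6+2=8). Cumulative: 42
Frame 5: SPARE (3+7=10). 10 + next roll (10) = 20. Cumulative: 62
Frame 6: STRIKE. 10 + next two rolls (2+2) = 14. Cumulative: 76
Frame 7: OPEN (2+2=4). Cumulative: 80
Frame 8: SPARE (6+4=10). 10 + next roll (6) = 16. Cumulative: 96
Frame 9: SPARE (6+4=10). 10 + next roll (3) = 13. Cumulative: 109
Frame 10: OPEN. Sum of all frame-10 rolls (3+2) = 5. Cumulative: 114

Answer: 9 16 34 42 62 76 80 96 109 114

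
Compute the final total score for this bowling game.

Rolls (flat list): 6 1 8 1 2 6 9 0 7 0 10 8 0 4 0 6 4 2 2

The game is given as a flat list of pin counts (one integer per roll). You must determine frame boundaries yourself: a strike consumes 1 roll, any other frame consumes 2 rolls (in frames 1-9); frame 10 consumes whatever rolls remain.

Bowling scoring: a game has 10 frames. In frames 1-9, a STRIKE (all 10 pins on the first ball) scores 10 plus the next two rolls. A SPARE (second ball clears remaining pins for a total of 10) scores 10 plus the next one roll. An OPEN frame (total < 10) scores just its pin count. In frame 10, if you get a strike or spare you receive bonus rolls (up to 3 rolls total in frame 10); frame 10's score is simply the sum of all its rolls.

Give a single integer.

Frame 1: OPEN (6+1=7). Cumulative: 7
Frame 2: OPEN (8+1=9). Cumulative: 16
Frame 3: OPEN (2+6=8). Cumulative: 24
Frame 4: OPEN (9+0=9). Cumulative: 33
Frame 5: OPEN (7+0=7). Cumulative: 40
Frame 6: STRIKE. 10 + next two rolls (8+0) = 18. Cumulative: 58
Frame 7: OPEN (8+0=8). Cumulative: 66
Frame 8: OPEN (4+0=4). Cumulative: 70
Frame 9: SPARE (6+4=10). 10 + next roll (2) = 12. Cumulative: 82
Frame 10: OPEN. Sum of all frame-10 rolls (2+2) = 4. Cumulative: 86

Answer: 86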